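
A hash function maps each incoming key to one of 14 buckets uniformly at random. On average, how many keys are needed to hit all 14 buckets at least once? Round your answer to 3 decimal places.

After k distinct buckets have appeared, the next key gives a new one with probability (14-k)/14, so the expected wait for the (k+1)-th is 14/(14-k).
E[T] = 14/14 + 14/13 + 14/12 + ... + 14/2 + 14/1 = 14·H_{14}.
H_{14} = 3.2516, so E[T] = 45.5219.

45.522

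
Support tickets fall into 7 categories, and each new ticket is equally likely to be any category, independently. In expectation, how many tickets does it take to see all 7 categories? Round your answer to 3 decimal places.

18.150

Split into phases: going from k distinct to k+1 distinct takes on average 7/(7-k) tickets.
E[T] = 7/7 + 7/6 + 7/5 + ... + 7/2 + 7/1 = 7·H_{7}.
H_{7} = 2.5929, so E[T] = 18.1500.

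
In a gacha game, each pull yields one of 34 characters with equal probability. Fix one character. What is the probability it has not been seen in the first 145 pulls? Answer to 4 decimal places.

On each pull the fixed character fails to appear with probability 33/34.
P(still missing after 145) = (33/34)^145 = 0.01318.

0.0132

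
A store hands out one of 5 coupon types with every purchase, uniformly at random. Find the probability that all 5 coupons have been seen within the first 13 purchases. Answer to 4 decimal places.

By inclusion–exclusion over which coupons are missing,
P(all seen) = Σ_{j=0}^{5} (-1)^j C(5,j)((5-j)/5)^13
= 1.00000 - 0.27488 + 0.01306 - 0.00007 + 0.00000 - 0.00000
= 0.73812.

0.7381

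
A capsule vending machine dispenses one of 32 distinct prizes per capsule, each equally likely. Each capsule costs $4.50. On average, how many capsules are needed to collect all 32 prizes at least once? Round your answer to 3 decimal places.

After k distinct prizes have appeared, the next capsule gives a new one with probability (32-k)/32, so the expected wait for the (k+1)-th is 32/(32-k).
E[T] = 32/32 + 32/31 + 32/30 + ... + 32/2 + 32/1 = 32·H_{32}.
H_{32} = 4.0585, so E[T] = 129.8718.

129.872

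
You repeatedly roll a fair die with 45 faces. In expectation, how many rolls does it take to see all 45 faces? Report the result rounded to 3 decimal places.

The wait to go from k to k+1 distinct faces is geometric with mean 45/(45-k).
E[T] = 45/45 + 45/44 + 45/43 + ... + 45/2 + 45/1 = 45·H_{45}.
H_{45} = 4.3949, so E[T] = 197.7727.

197.773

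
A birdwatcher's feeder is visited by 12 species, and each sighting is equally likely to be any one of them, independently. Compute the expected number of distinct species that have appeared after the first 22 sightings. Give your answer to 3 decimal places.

10.231

For each species, P(seen in 22 sightings) = 1 - (11/12)^22 = 0.8525.
By linearity of expectation, E[distinct seen] = 12·(1 - (11/12)^22) = 10.2306.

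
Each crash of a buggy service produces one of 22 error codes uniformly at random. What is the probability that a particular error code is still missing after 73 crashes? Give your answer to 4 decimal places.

Each crash misses the fixed error code with probability (22-1)/22 = 21/22, independently.
P(still missing after 73) = (21/22)^73 = 0.03351.

0.0335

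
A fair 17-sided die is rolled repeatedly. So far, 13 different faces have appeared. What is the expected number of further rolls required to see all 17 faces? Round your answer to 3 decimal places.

35.417

The wait to go from k to k+1 distinct faces is geometric with mean 17/(17-k).
Sum over k = 13,...,16: E = 17/4 + 17/3 + 17/2 + 17/1 = 35.4167.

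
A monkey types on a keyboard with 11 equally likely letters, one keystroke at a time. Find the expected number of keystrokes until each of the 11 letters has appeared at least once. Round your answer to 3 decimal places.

33.219

Split into phases: going from k distinct to k+1 distinct takes on average 11/(11-k) keystrokes.
E[T] = 11/11 + 11/10 + 11/9 + ... + 11/2 + 11/1 = 11·H_{11}.
H_{11} = 3.0199, so E[T] = 33.2187.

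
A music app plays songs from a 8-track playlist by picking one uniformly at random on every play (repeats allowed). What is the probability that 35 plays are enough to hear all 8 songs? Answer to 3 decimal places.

Let A_i be the event that song i is missing after 35 plays. By inclusion–exclusion on the A_i,
P(all seen) = Σ_{j=0}^{8} (-1)^j C(8,j)((8-j)/8)^35
= 1.0000 - 0.0747 + 0.0012 - 0.0000 + 0.0000 - 0.0000 + 0.0000 - 0.0000 + 0.0000
= 0.9265.

0.926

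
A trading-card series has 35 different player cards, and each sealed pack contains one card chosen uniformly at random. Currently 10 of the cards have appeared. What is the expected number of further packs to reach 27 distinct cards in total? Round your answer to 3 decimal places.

38.434

The wait to go from k to k+1 distinct cards is geometric with mean 35/(35-k).
Sum over k = 10,...,26: E = 35/25 + 35/24 + 35/23 + ... + 35/10 + 35/9 = 38.4335.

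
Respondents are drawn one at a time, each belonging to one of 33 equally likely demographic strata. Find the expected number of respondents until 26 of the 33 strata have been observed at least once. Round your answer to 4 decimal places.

49.3661

Going from k to k+1 distinct takes a geometric number of respondents with mean 33/(33-k).
Sum over k = 0,...,25: E = 33/33 + 33/32 + 33/31 + ... + 33/9 + 33/8 = 49.36606.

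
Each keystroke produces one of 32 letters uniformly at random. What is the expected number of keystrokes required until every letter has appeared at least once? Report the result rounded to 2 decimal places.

129.87

The wait to go from k to k+1 distinct letters is geometric with mean 32/(32-k).
E[T] = 32/32 + 32/31 + 32/30 + ... + 32/2 + 32/1 = 32·H_{32}.
H_{32} = 4.058, so E[T] = 129.872.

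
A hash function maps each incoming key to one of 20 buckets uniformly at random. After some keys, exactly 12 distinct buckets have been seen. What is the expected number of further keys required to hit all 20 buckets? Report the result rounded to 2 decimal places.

54.36

With k distinct buckets already seen, the next new one takes an expected 20/(20-k) keys.
Sum over k = 12,...,19: E = 20/8 + 20/7 + 20/6 + ... + 20/2 + 20/1 = 54.357.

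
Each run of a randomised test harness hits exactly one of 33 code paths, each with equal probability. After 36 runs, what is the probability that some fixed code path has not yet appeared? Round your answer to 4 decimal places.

0.3303

On each run the fixed code path fails to appear with probability 32/33.
P(still missing after 36) = (32/33)^36 = 0.33029.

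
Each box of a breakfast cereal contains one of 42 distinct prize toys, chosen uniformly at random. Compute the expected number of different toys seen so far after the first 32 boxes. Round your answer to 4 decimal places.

22.5753

For each toy, P(seen in 32 boxes) = 1 - (41/42)^32 = 0.53751.
By linearity of expectation, E[distinct seen] = 42·(1 - (41/42)^32) = 22.57525.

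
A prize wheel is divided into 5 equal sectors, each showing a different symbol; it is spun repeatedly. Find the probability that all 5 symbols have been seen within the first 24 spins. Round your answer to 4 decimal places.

By inclusion–exclusion over which symbols are missing,
P(all seen) = Σ_{j=0}^{5} (-1)^j C(5,j)((5-j)/5)^24
= 1.00000 - 0.02361 + 0.00005 - 0.00000 + 0.00000 - 0.00000
= 0.97644.

0.9764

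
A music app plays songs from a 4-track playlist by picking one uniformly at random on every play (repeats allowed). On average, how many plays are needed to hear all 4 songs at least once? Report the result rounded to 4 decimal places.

Split into phases: going from k distinct to k+1 distinct takes on average 4/(4-k) plays.
E[T] = 4/4 + 4/3 + 4/2 + 4/1 = 4·H_{4}.
H_{4} = 2.08333, so E[T] = 8.33333.

8.3333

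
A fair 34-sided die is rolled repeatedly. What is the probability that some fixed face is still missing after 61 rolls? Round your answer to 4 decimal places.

0.1619

On each roll the fixed face fails to appear with probability 33/34.
P(still missing after 61) = (33/34)^61 = 0.16186.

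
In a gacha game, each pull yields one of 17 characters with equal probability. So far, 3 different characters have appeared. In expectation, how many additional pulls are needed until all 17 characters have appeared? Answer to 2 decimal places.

From k distinct to k+1 distinct takes on average 17/(17-k) pulls.
Sum over k = 3,...,16: E = 17/14 + 17/13 + 17/12 + ... + 17/2 + 17/1 = 55.277.

55.28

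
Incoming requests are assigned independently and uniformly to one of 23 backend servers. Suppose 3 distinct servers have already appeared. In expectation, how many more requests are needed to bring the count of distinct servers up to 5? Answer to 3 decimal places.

2.361

With k distinct servers already seen, the next new one takes an expected 23/(23-k) requests.
Sum over k = 3,...,4: E = 23/20 + 23/19 = 2.3605.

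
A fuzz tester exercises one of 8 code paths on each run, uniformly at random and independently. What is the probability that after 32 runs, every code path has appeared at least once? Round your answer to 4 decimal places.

0.8913

Let A_i be the event that code path i is missing after 32 runs. By inclusion–exclusion on the A_i,
P(all seen) = Σ_{j=0}^{8} (-1)^j C(8,j)((8-j)/8)^32
= 1.00000 - 0.11152 + 0.00281 - 0.00002 + 0.00000 - 0.00000 + 0.00000 - 0.00000 + 0.00000
= 0.89128.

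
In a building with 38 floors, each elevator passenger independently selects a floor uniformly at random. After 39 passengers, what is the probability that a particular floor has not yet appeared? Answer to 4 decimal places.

0.3534

On each passenger the fixed floor fails to appear with probability 37/38.
P(still missing after 39) = (37/38)^39 = 0.35343.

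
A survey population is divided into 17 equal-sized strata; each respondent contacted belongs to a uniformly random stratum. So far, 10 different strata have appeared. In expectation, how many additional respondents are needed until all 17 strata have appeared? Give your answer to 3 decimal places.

From k distinct to k+1 distinct takes on average 17/(17-k) respondents.
Sum over k = 10,...,16: E = 17/7 + 17/6 + 17/5 + ... + 17/2 + 17/1 = 44.0786.

44.079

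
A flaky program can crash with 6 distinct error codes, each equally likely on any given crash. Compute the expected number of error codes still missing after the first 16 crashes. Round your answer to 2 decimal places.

For each error code, P(unseen after 16) = (5/6)^16 = 0.054.
By linearity of expectation, E[unseen] = 6·(5/6)^16 = 0.325.

0.32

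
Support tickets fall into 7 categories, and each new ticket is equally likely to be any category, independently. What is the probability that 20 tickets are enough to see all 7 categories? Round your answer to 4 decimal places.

0.7039

By inclusion–exclusion over which categories are missing,
P(all seen) = Σ_{j=0}^{7} (-1)^j C(7,j)((7-j)/7)^20
= 1.00000 - 0.32075 + 0.02510 - 0.00048 + 0.00000 - 0.00000 + 0.00000 - 0.00000
= 0.70387.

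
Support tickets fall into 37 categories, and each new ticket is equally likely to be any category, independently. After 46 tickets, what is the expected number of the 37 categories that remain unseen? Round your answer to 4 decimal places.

10.4915

For each category, P(unseen after 46) = (36/37)^46 = 0.28355.
By linearity of expectation, E[unseen] = 37·(36/37)^46 = 10.49150.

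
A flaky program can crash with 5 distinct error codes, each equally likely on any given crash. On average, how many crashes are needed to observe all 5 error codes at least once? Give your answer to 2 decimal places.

The wait to go from k to k+1 distinct error codes is geometric with mean 5/(5-k).
E[T] = 5/5 + 5/4 + 5/3 + 5/2 + 5/1 = 5·H_{5}.
H_{5} = 2.283, so E[T] = 11.417.

11.42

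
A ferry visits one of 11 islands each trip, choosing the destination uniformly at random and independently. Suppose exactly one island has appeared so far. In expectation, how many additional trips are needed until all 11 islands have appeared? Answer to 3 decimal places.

32.219

The wait to go from k to k+1 distinct islands is geometric with mean 11/(11-k).
Sum over k = 1,...,10: E = 11/10 + 11/9 + 11/8 + ... + 11/2 + 11/1 = 32.2187.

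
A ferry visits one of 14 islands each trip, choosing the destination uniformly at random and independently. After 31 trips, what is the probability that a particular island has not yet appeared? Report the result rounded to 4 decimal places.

Each trip misses the fixed island with probability (14-1)/14 = 13/14, independently.
P(still missing after 31) = (13/14)^31 = 0.10053.

0.1005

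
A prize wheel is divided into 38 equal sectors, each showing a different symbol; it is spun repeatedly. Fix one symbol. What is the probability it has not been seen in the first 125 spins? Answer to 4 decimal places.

0.0357

Each spin misses the fixed symbol with probability (38-1)/38 = 37/38, independently.
P(still missing after 125) = (37/38)^125 = 0.03567.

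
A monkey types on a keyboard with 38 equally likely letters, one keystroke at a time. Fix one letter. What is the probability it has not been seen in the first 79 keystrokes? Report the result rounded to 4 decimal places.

On each keystroke the fixed letter fails to appear with probability 37/38.
P(still missing after 79) = (37/38)^79 = 0.12163.

0.1216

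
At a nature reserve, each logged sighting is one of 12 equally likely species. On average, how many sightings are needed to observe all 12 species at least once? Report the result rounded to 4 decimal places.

The wait to go from k to k+1 distinct species is geometric with mean 12/(12-k).
E[T] = 12/12 + 12/11 + 12/10 + ... + 12/2 + 12/1 = 12·H_{12}.
H_{12} = 3.10321, so E[T] = 37.23853.

37.2385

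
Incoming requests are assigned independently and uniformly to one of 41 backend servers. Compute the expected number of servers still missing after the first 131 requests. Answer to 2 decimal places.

For each server, P(unseen after 131) = (40/41)^131 = 0.039.
By linearity of expectation, E[unseen] = 41·(40/41)^131 = 1.614.

1.61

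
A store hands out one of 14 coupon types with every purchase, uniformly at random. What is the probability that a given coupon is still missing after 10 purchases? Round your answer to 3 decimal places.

On each purchase the fixed coupon fails to appear with probability 13/14.
P(still missing after 10) = (13/14)^10 = 0.4766.

0.477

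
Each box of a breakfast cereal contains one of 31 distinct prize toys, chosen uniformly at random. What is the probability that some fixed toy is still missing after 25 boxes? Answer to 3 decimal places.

Each box misses the fixed toy with probability (31-1)/31 = 30/31, independently.
P(still missing after 25) = (30/31)^25 = 0.4405.

0.441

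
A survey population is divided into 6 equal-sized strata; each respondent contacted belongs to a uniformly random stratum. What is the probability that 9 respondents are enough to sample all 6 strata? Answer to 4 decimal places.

By inclusion–exclusion over which strata are missing,
P(all seen) = Σ_{j=0}^{6} (-1)^j C(6,j)((6-j)/6)^9
= 1.00000 - 1.16284 + 0.39018 - 0.03906 + 0.00076 - 0.00000 + 0.00000
= 0.18904.

0.1890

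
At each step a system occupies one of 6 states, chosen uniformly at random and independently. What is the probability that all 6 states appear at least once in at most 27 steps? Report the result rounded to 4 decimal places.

Let A_i be the event that state i is missing after 27 steps. By inclusion–exclusion on the A_i,
P(all seen) = Σ_{j=0}^{6} (-1)^j C(6,j)((6-j)/6)^27
= 1.00000 - 0.04368 + 0.00026 - 0.00000 + 0.00000 - 0.00000 + 0.00000
= 0.95659.

0.9566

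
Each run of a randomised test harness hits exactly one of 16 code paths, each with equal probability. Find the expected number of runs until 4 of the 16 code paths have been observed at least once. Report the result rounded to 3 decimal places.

4.440

Going from k to k+1 distinct takes a geometric number of runs with mean 16/(16-k).
Sum over k = 0,...,3: E = 16/16 + 16/15 + 16/14 + 16/13 = 4.4403.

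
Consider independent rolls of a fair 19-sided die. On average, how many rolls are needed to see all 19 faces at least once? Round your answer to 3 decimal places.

67.407

Split into phases: going from k distinct to k+1 distinct takes on average 19/(19-k) rolls.
E[T] = 19/19 + 19/18 + 19/17 + ... + 19/2 + 19/1 = 19·H_{19}.
H_{19} = 3.5477, so E[T] = 67.4071.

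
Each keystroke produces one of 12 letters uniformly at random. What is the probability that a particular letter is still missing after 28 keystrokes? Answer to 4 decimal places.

0.0875

On each keystroke the fixed letter fails to appear with probability 11/12.
P(still missing after 28) = (11/12)^28 = 0.08748.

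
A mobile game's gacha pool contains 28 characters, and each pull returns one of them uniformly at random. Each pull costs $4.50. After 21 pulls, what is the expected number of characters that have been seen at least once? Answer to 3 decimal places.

For each character, P(seen in 21 pulls) = 1 - (27/28)^21 = 0.5341.
By linearity of expectation, E[distinct seen] = 28·(1 - (27/28)^21) = 14.9540.

14.954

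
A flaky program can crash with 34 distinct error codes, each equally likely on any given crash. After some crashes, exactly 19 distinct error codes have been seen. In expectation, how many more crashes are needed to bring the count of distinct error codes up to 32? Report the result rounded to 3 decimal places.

With k distinct error codes already seen, the next new one takes an expected 34/(34-k) crashes.
Sum over k = 19,...,31: E = 34/15 + 34/14 + 34/13 + ... + 34/4 + 34/3 = 61.8198.

61.820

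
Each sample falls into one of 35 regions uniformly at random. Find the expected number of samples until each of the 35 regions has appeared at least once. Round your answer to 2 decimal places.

145.14

After k distinct regions have appeared, the next sample gives a new one with probability (35-k)/35, so the expected wait for the (k+1)-th is 35/(35-k).
E[T] = 35/35 + 35/34 + 35/33 + ... + 35/2 + 35/1 = 35·H_{35}.
H_{35} = 4.147, so E[T] = 145.137.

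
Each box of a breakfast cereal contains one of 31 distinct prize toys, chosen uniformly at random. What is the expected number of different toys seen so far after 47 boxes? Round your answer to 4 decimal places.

24.3616

For each toy, P(seen in 47 boxes) = 1 - (30/31)^47 = 0.78586.
By linearity of expectation, E[distinct seen] = 31·(1 - (30/31)^47) = 24.36164.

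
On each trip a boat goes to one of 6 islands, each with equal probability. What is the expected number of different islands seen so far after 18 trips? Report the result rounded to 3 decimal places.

For each island, P(seen in 18 trips) = 1 - (5/6)^18 = 0.9624.
By linearity of expectation, E[distinct seen] = 6·(1 - (5/6)^18) = 5.7746.

5.775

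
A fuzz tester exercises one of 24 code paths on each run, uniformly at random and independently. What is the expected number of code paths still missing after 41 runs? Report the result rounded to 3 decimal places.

4.192

For each code path, P(unseen after 41) = (23/24)^41 = 0.1747.
By linearity of expectation, E[unseen] = 24·(23/24)^41 = 4.1917.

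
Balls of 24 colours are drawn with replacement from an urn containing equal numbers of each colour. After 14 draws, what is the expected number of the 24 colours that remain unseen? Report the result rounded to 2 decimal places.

13.23

For each colour, P(unseen after 14) = (23/24)^14 = 0.551.
By linearity of expectation, E[unseen] = 24·(23/24)^14 = 13.226.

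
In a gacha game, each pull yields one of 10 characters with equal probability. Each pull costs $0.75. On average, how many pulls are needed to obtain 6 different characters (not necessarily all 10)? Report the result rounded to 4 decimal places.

With k distinct characters already seen, the next new one arrives after an expected 10/(10-k) pulls.
Sum over k = 0,...,5: E = 10/10 + 10/9 + 10/8 + 10/7 + 10/6 + 10/5 = 8.45635.

8.4563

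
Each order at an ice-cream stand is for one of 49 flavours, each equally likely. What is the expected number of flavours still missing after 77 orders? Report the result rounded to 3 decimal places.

10.016

For each flavour, P(unseen after 77) = (48/49)^77 = 0.2044.
By linearity of expectation, E[unseen] = 49·(48/49)^77 = 10.0155.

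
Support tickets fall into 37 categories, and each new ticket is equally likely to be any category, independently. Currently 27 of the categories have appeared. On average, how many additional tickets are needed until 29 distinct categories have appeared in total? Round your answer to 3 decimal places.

From k distinct to k+1 distinct takes on average 37/(37-k) tickets.
Sum over k = 27,...,28: E = 37/10 + 37/9 = 7.8111.

7.811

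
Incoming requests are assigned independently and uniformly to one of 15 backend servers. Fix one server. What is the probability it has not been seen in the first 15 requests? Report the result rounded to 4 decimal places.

0.3553

On each request the fixed server fails to appear with probability 14/15.
P(still missing after 15) = (14/15)^15 = 0.35526.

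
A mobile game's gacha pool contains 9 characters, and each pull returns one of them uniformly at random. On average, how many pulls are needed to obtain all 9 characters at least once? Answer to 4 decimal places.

25.4607

Split into phases: going from k distinct to k+1 distinct takes on average 9/(9-k) pulls.
E[T] = 9/9 + 9/8 + 9/7 + ... + 9/2 + 9/1 = 9·H_{9}.
H_{9} = 2.82897, so E[T] = 25.46071.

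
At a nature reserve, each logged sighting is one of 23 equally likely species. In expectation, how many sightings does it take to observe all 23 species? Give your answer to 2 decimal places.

85.89

After k distinct species have appeared, the next sighting gives a new one with probability (23-k)/23, so the expected wait for the (k+1)-th is 23/(23-k).
E[T] = 23/23 + 23/22 + 23/21 + ... + 23/2 + 23/1 = 23·H_{23}.
H_{23} = 3.734, so E[T] = 85.889.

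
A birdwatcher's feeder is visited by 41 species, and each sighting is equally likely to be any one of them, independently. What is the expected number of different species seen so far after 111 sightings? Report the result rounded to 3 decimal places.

For each species, P(seen in 111 sightings) = 1 - (40/41)^111 = 0.9355.
By linearity of expectation, E[distinct seen] = 41·(1 - (40/41)^111) = 38.3549.

38.355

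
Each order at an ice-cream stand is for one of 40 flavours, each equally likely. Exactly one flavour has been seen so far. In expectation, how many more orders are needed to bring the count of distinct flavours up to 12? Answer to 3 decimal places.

The wait to go from k to k+1 distinct flavours is geometric with mean 40/(40-k).
Sum over k = 1,...,11: E = 40/39 + 40/38 + 40/37 + ... + 40/30 + 40/29 = 13.0549.

13.055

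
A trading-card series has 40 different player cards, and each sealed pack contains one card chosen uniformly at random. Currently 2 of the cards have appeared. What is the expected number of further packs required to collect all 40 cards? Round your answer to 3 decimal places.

169.116

With k distinct cards already seen, the next new one takes an expected 40/(40-k) packs.
Sum over k = 2,...,39: E = 40/38 + 40/37 + 40/36 + ... + 40/2 + 40/1 = 169.1161.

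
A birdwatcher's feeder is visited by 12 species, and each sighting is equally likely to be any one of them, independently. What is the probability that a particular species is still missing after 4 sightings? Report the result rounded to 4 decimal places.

Each sighting misses the fixed species with probability (12-1)/12 = 11/12, independently.
P(still missing after 4) = (11/12)^4 = 0.70607.

0.7061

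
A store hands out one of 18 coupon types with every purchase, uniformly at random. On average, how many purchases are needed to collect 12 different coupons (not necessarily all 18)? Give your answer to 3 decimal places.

18.812

Going from k to k+1 distinct takes a geometric number of purchases with mean 18/(18-k).
Sum over k = 0,...,11: E = 18/18 + 18/17 + 18/16 + ... + 18/8 + 18/7 = 18.8119.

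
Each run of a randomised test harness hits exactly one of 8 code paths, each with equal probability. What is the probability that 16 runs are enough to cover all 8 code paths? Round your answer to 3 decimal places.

0.307

By inclusion–exclusion over which code paths are missing,
P(all seen) = Σ_{j=0}^{8} (-1)^j C(8,j)((8-j)/8)^16
= 1.0000 - 0.9445 + 0.2806 - 0.0304 + 0.0011 - 0.0000 + 0.0000 - 0.0000 + 0.0000
= 0.3068.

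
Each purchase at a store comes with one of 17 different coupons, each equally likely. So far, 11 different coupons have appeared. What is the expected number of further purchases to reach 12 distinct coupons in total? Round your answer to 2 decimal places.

With k distinct coupons already seen, the next new one takes an expected 17/(17-k) purchases.
Only the k = 11 term is needed: E = 17/6 = 2.833.

2.83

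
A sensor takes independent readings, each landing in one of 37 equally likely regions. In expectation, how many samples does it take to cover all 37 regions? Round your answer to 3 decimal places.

155.459

Split into phases: going from k distinct to k+1 distinct takes on average 37/(37-k) samples.
E[T] = 37/37 + 37/36 + 37/35 + ... + 37/2 + 37/1 = 37·H_{37}.
H_{37} = 4.2016, so E[T] = 155.4587.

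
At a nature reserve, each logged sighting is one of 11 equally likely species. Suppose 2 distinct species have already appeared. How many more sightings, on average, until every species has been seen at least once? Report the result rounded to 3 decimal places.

With k distinct species already seen, the next new one takes an expected 11/(11-k) sightings.
Sum over k = 2,...,10: E = 11/9 + 11/8 + 11/7 + ... + 11/2 + 11/1 = 31.1187.

31.119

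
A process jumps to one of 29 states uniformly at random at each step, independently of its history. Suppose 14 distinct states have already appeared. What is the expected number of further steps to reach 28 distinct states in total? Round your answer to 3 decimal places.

The wait to go from k to k+1 distinct states is geometric with mean 29/(29-k).
Sum over k = 14,...,27: E = 29/15 + 29/14 + 29/13 + ... + 29/3 + 29/2 = 67.2286.

67.229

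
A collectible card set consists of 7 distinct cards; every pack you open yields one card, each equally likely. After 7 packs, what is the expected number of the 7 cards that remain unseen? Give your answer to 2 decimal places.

2.38

For each card, P(unseen after 7) = (6/7)^7 = 0.340.
By linearity of expectation, E[unseen] = 7·(6/7)^7 = 2.379.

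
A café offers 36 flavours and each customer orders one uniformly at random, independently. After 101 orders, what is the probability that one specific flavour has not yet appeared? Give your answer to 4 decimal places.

Each order misses the fixed flavour with probability (36-1)/36 = 35/36, independently.
P(still missing after 101) = (35/36)^101 = 0.05812.

0.0581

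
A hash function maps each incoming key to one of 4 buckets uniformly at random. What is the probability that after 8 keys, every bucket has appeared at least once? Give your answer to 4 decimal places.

By inclusion–exclusion over which buckets are missing,
P(all seen) = Σ_{j=0}^{4} (-1)^j C(4,j)((4-j)/4)^8
= 1.00000 - 0.40045 + 0.02344 - 0.00006 + 0.00000
= 0.62292.

0.6229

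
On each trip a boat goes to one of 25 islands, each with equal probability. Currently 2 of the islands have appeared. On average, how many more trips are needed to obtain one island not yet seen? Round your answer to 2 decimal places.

The number of trips until the next new island is geometric with success probability 23/25, so its mean is 25/23.
E = 25/23 = 1.087.

1.09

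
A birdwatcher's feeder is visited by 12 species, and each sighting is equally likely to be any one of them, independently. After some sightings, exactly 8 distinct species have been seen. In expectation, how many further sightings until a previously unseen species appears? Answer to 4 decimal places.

3.0000

The number of sightings until the next new species is geometric with success probability 4/12, so its mean is 12/4.
E = 12/4 = 3.00000.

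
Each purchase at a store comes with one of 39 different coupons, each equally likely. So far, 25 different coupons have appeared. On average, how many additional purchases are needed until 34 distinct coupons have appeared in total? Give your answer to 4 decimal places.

From k distinct to k+1 distinct takes on average 39/(39-k) purchases.
Sum over k = 25,...,33: E = 39/14 + 39/13 + 39/12 + ... + 39/7 + 39/6 = 37.76093.

37.7609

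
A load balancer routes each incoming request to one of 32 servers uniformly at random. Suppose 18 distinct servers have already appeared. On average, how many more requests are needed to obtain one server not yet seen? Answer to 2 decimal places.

2.29

The number of requests until the next new server is geometric with success probability 14/32, so its mean is 32/14.
E = 32/14 = 2.286.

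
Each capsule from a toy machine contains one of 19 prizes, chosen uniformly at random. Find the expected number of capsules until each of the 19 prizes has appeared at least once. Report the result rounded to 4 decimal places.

67.4071

Split into phases: going from k distinct to k+1 distinct takes on average 19/(19-k) capsules.
E[T] = 19/19 + 19/18 + 19/17 + ... + 19/2 + 19/1 = 19·H_{19}.
H_{19} = 3.54774, so E[T] = 67.40705.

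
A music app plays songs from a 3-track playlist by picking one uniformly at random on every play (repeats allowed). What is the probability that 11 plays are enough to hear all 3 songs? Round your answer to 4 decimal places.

0.9653

Let A_i be the event that song i is missing after 11 plays. By inclusion–exclusion on the A_i,
P(all seen) = Σ_{j=0}^{3} (-1)^j C(3,j)((3-j)/3)^11
= 1.00000 - 0.03468 + 0.00002 - 0.00000
= 0.96533.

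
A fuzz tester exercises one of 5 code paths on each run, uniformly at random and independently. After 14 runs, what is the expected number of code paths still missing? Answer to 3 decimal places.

For each code path, P(unseen after 14) = (4/5)^14 = 0.0440.
By linearity of expectation, E[unseen] = 5·(4/5)^14 = 0.2199.

0.220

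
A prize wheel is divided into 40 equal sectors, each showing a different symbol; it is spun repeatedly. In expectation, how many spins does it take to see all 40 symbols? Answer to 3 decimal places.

171.142

After k distinct symbols have appeared, the next spin gives a new one with probability (40-k)/40, so the expected wait for the (k+1)-th is 40/(40-k).
E[T] = 40/40 + 40/39 + 40/38 + ... + 40/2 + 40/1 = 40·H_{40}.
H_{40} = 4.2785, so E[T] = 171.1417.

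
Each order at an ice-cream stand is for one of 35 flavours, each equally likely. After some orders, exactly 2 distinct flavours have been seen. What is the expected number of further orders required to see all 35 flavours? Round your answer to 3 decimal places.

143.108

From k distinct to k+1 distinct takes on average 35/(35-k) orders.
Sum over k = 2,...,34: E = 35/33 + 35/32 + 35/31 + ... + 35/2 + 35/1 = 143.1079.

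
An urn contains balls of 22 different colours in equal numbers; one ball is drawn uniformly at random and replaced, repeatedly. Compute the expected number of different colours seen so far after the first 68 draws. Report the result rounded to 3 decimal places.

For each colour, P(seen in 68 draws) = 1 - (21/22)^68 = 0.9577.
By linearity of expectation, E[distinct seen] = 22·(1 - (21/22)^68) = 21.0698.

21.070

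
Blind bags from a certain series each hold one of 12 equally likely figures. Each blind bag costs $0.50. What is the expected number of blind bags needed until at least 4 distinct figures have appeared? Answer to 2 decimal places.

With k distinct figures already seen, the next new one arrives after an expected 12/(12-k) blind bags.
Sum over k = 0,...,3: E = 12/12 + 12/11 + 12/10 + 12/9 = 4.624.

4.62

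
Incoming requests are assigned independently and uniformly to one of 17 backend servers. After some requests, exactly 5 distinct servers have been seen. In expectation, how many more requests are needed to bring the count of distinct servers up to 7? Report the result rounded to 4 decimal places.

2.9621

The wait to go from k to k+1 distinct servers is geometric with mean 17/(17-k).
Sum over k = 5,...,6: E = 17/12 + 17/11 = 2.96212.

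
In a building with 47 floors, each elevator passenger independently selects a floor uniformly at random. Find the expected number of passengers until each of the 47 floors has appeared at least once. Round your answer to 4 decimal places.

The wait to go from k to k+1 distinct floors is geometric with mean 47/(47-k).
E[T] = 47/47 + 47/46 + 47/45 + ... + 47/2 + 47/1 = 47·H_{47}.
H_{47} = 4.43796, so E[T] = 208.58430.

208.5843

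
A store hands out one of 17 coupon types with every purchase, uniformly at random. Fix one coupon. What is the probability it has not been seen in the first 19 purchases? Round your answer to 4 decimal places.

On each purchase the fixed coupon fails to appear with probability 16/17.
P(still missing after 19) = (16/17)^19 = 0.31605.

0.3160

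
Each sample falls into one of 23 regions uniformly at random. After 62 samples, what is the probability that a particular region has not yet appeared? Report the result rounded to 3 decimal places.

Each sample misses the fixed region with probability (23-1)/23 = 22/23, independently.
P(still missing after 62) = (22/23)^62 = 0.0635.

0.064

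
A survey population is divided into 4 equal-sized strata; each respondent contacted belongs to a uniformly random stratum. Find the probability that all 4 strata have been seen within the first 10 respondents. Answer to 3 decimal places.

0.781

Let A_i be the event that stratum i is missing after 10 respondents. By inclusion–exclusion on the A_i,
P(all seen) = Σ_{j=0}^{4} (-1)^j C(4,j)((4-j)/4)^10
= 1.0000 - 0.2253 + 0.0059 - 0.0000 + 0.0000
= 0.7806.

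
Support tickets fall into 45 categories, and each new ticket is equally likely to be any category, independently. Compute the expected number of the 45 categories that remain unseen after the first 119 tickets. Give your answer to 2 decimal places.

For each category, P(unseen after 119) = (44/45)^119 = 0.069.
By linearity of expectation, E[unseen] = 45·(44/45)^119 = 3.103.

3.10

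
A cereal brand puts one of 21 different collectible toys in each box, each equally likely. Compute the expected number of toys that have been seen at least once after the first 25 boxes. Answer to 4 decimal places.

For each toy, P(seen in 25 boxes) = 1 - (20/21)^25 = 0.70470.
By linearity of expectation, E[distinct seen] = 21·(1 - (20/21)^25) = 14.79864.

14.7986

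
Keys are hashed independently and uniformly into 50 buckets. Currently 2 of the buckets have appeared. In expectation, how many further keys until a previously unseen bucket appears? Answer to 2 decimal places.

1.04

Each key yields a new bucket with probability (50-2)/50 = 48/50, so the wait is geometric with mean 50/48.
E = 50/48 = 1.042.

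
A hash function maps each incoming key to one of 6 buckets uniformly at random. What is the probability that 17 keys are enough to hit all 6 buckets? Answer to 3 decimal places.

0.745

By inclusion–exclusion over which buckets are missing,
P(all seen) = Σ_{j=0}^{6} (-1)^j C(6,j)((6-j)/6)^17
= 1.0000 - 0.2704 + 0.0152 - 0.0002 + 0.0000 - 0.0000 + 0.0000
= 0.7446.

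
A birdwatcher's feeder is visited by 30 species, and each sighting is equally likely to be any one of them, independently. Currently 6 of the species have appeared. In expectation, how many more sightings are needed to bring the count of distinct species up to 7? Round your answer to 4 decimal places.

1.2500

With k distinct species already seen, the next new one takes an expected 30/(30-k) sightings.
Only the k = 6 term is needed: E = 30/24 = 1.25000.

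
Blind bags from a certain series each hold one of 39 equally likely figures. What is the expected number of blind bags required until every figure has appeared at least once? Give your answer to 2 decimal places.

165.89

Split into phases: going from k distinct to k+1 distinct takes on average 39/(39-k) blind bags.
E[T] = 39/39 + 39/38 + 39/37 + ... + 39/2 + 39/1 = 39·H_{39}.
H_{39} = 4.254, so E[T] = 165.888.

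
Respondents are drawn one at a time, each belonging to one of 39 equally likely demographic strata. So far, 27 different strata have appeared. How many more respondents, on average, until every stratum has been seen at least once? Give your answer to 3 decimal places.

121.025

The wait to go from k to k+1 distinct strata is geometric with mean 39/(39-k).
Sum over k = 27,...,38: E = 39/12 + 39/11 + 39/10 + ... + 39/2 + 39/1 = 121.0252.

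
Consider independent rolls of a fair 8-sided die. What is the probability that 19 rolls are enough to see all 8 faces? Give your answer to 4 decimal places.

0.4783

By inclusion–exclusion over which faces are missing,
P(all seen) = Σ_{j=0}^{8} (-1)^j C(8,j)((8-j)/8)^19
= 1.00000 - 0.63277 + 0.11839 - 0.00741 + 0.00013 - 0.00000 + 0.00000 - 0.00000 + 0.00000
= 0.47835.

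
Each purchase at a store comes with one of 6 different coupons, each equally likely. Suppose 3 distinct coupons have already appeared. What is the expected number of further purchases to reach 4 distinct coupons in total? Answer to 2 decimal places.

2.00

From k distinct to k+1 distinct takes on average 6/(6-k) purchases.
Only the k = 3 term is needed: E = 6/3 = 2.000.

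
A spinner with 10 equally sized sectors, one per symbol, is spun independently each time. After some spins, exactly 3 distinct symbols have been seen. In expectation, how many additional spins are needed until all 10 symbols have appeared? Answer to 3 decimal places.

The wait to go from k to k+1 distinct symbols is geometric with mean 10/(10-k).
Sum over k = 3,...,9: E = 10/7 + 10/6 + 10/5 + ... + 10/2 + 10/1 = 25.9286.

25.929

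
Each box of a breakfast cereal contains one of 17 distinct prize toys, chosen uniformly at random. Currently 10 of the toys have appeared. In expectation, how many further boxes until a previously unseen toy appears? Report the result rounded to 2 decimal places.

Each box yields a new toy with probability (17-10)/17 = 7/17, so the wait is geometric with mean 17/7.
E = 17/7 = 2.429.

2.43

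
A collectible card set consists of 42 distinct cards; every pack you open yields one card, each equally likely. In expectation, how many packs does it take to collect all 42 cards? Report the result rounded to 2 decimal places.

After k distinct cards have appeared, the next pack gives a new one with probability (42-k)/42, so the expected wait for the (k+1)-th is 42/(42-k).
E[T] = 42/42 + 42/41 + 42/40 + ... + 42/2 + 42/1 = 42·H_{42}.
H_{42} = 4.327, so E[T] = 181.723.

181.72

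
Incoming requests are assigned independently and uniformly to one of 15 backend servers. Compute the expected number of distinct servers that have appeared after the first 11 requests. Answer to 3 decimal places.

7.977

For each server, P(seen in 11 requests) = 1 - (14/15)^11 = 0.5318.
By linearity of expectation, E[distinct seen] = 15·(1 - (14/15)^11) = 7.9774.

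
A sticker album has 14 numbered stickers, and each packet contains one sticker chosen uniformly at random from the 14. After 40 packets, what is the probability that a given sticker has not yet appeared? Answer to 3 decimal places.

Each packet misses the fixed sticker with probability (14-1)/14 = 13/14, independently.
P(still missing after 40) = (13/14)^40 = 0.0516.

0.052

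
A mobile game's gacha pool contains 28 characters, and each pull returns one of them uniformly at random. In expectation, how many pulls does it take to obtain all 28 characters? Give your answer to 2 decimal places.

After k distinct characters have appeared, the next pull gives a new one with probability (28-k)/28, so the expected wait for the (k+1)-th is 28/(28-k).
E[T] = 28/28 + 28/27 + 28/26 + ... + 28/2 + 28/1 = 28·H_{28}.
H_{28} = 3.927, so E[T] = 109.961.

109.96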